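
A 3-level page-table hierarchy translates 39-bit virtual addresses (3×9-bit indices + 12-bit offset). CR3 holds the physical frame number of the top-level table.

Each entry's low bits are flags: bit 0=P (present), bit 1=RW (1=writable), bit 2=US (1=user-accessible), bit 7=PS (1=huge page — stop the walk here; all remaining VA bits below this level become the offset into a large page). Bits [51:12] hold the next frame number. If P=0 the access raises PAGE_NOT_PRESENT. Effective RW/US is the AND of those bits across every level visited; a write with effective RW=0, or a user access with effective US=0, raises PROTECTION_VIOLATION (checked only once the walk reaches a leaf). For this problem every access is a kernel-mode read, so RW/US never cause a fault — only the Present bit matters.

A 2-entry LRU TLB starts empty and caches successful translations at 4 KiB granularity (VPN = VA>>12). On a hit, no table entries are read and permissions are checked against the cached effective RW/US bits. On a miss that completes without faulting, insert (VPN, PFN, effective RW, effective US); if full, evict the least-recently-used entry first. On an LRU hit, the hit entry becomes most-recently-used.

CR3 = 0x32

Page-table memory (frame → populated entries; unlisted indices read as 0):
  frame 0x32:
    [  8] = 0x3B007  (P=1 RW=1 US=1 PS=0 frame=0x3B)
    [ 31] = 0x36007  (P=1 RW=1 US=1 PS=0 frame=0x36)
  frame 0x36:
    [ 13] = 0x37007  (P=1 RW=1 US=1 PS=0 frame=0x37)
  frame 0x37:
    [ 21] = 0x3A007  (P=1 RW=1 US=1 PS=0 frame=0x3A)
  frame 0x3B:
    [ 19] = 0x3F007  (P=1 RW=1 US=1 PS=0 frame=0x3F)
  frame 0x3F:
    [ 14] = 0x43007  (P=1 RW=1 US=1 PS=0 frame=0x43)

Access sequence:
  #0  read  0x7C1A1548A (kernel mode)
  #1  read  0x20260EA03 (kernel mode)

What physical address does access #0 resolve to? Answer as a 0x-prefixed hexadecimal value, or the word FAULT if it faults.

Per-access translation:
#0 VA=0x7C1A1548A (r,kernel):
  [0] read 0x32 idx=31: raw=0x36007 flags P=1 W=1 U=1 S=0
  [1] read 0x36 idx=13: raw=0x37007 flags P=1 W=1 U=1 S=0
  [2] read 0x37 idx=21: raw=0x3A007 flags P=1 W=1 U=1 S=0
  ⇒ phys 0x3A48A  [3 reads]
#1 VA=0x20260EA03 (r,kernel):
  [0] read 0x32 idx=8: raw=0x3B007 flags P=1 W=1 U=1 S=0
  [1] read 0x3B idx=19: raw=0x3F007 flags P=1 W=1 U=1 S=0
  [2] read 0x3F idx=14: raw=0x43007 flags P=1 W=1 U=1 S=0
  ⇒ phys 0x43A03  [3 reads]

Access #0 PA: 0x3A48A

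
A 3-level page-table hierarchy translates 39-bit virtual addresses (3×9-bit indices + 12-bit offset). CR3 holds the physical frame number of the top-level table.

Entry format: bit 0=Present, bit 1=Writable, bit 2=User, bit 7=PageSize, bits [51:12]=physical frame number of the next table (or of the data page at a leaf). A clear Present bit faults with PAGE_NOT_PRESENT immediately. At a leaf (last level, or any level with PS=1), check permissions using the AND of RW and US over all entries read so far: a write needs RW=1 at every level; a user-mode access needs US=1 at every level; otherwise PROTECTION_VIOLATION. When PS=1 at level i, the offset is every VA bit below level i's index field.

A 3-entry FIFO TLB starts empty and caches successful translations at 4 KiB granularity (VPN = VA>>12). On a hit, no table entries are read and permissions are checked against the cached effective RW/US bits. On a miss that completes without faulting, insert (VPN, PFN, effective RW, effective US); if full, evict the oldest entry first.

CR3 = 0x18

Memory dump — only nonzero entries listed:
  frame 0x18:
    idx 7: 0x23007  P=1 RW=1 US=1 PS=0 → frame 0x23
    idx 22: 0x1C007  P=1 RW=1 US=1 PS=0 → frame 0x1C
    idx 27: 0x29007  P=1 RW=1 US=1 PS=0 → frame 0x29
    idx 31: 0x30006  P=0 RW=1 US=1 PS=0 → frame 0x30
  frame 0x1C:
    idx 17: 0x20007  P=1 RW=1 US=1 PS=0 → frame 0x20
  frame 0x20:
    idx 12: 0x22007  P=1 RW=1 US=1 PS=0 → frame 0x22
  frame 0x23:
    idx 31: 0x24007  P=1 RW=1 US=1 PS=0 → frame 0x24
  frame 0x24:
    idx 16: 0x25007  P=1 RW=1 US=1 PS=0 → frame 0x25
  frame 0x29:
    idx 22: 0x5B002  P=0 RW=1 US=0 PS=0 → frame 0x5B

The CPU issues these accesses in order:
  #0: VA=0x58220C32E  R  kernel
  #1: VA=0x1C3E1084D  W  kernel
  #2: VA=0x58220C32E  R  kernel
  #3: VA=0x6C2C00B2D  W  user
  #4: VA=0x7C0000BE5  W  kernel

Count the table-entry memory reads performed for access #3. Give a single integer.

Walk each access:
#0 VA=0x58220C32E (r,kernel):
  lvl0: tbl 0x18, slot 22 ⇒ 0x1C007 (P1/RW1/US1/PS0)
  lvl1: tbl 0x1C, slot 17 ⇒ 0x20007 (P1/RW1/US1/PS0)
  lvl2: tbl 0x20, slot 12 ⇒ 0x22007 (P1/RW1/US1/PS0)
  ✓ 0x2232E  — 3 lookups
#1 VA=0x1C3E1084D (w,kernel):
  lvl0: tbl 0x18, slot 7 ⇒ 0x23007 (P1/RW1/US1/PS0)
  lvl1: tbl 0x23, slot 31 ⇒ 0x24007 (P1/RW1/US1/PS0)
  lvl2: tbl 0x24, slot 16 ⇒ 0x25007 (P1/RW1/US1/PS0)
  ✓ 0x2584D  — 3 lookups
#2 VA=0x58220C32E (r,kernel):
  TLB hit vpn=0x58220C → PA=0x2232E
#3 VA=0x6C2C00B2D (w,user):
  lvl0: tbl 0x18, slot 27 ⇒ 0x29007 (P1/RW1/US1/PS0)
  lvl1: tbl 0x29, slot 22 ⇒ 0x5B002 (P0/RW1/US0/PS0)
  ✗ PAGE_NOT_PRESENT  [2 reads]
#4 VA=0x7C0000BE5 (w,kernel):
  lvl0: tbl 0x18, slot 31 ⇒ 0x30006 (P0/RW1/US1/PS0)
  ✗ PAGE_NOT_PRESENT  [1 reads]

Entries read for #3: 2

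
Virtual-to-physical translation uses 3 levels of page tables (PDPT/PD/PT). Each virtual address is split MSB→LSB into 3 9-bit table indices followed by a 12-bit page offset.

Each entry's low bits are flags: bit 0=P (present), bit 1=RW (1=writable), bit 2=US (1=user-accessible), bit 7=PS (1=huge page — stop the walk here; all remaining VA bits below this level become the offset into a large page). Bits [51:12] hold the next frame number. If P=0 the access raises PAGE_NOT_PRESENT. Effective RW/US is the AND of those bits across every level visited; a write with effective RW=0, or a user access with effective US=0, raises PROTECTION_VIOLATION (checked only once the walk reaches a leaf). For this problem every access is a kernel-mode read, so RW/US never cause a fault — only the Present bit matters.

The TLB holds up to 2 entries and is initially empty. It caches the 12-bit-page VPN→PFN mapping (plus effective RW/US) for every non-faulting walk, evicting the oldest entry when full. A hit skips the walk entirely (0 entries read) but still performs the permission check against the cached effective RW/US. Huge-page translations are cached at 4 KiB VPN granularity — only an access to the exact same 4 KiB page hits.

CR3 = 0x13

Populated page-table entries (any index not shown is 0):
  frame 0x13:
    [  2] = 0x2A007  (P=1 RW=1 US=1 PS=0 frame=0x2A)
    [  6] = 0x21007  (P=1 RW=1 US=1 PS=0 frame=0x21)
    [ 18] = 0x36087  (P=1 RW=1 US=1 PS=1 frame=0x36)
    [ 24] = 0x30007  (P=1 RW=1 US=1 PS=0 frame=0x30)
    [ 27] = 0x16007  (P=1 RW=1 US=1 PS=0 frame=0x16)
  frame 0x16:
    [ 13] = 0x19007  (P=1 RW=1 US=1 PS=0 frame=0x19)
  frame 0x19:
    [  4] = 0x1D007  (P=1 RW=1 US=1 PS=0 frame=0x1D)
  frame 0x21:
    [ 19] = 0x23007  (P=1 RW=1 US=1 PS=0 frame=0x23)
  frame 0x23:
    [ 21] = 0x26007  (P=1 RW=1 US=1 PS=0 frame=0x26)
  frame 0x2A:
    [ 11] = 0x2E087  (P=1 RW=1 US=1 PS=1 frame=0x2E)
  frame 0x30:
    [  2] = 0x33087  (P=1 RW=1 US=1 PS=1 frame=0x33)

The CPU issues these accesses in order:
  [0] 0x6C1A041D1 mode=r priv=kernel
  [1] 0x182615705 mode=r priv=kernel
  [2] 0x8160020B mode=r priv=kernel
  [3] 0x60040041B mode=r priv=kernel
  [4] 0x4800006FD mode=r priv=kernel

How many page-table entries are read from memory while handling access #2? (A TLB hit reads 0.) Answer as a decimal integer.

Per-access translation:
#0 VA=0x6C1A041D1 (r,kernel):
  [0] read 0x13 idx=27: raw=0x16007 flags P=1 W=1 U=1 S=0
  [1] read 0x16 idx=13: raw=0x19007 flags P=1 W=1 U=1 S=0
  [2] read 0x19 idx=4: raw=0x1D007 flags P=1 W=1 U=1 S=0
  → PA=0x1D1D1  (3 entries read)
#1 VA=0x182615705 (r,kernel):
  [0] read 0x13 idx=6: raw=0x21007 flags P=1 W=1 U=1 S=0
  [1] read 0x21 idx=19: raw=0x23007 flags P=1 W=1 U=1 S=0
  [2] read 0x23 idx=21: raw=0x26007 flags P=1 W=1 U=1 S=0
  → PA=0x26705  (3 entries read)
#2 VA=0x8160020B (r,kernel):
  [0] read 0x13 idx=2: raw=0x2A007 flags P=1 W=1 U=1 S=0
  [1] read 0x2A idx=11: raw=0x2E087 flags P=1 W=1 U=1 S=1
  → PA=0x2E20B (huge @L1)  (2 entries read)
#3 VA=0x60040041B (r,kernel):
  [0] read 0x13 idx=24: raw=0x30007 flags P=1 W=1 U=1 S=0
  [1] read 0x30 idx=2: raw=0x33087 flags P=1 W=1 U=1 S=1
  → PA=0x3341B (huge @L1)  (2 entries read)
#4 VA=0x4800006FD (r,kernel):
  [0] read 0x13 idx=18: raw=0x36087 flags P=1 W=1 U=1 S=1
  → PA=0x366FD (huge @L0)  (1 entries read)

Entries read for #2: 2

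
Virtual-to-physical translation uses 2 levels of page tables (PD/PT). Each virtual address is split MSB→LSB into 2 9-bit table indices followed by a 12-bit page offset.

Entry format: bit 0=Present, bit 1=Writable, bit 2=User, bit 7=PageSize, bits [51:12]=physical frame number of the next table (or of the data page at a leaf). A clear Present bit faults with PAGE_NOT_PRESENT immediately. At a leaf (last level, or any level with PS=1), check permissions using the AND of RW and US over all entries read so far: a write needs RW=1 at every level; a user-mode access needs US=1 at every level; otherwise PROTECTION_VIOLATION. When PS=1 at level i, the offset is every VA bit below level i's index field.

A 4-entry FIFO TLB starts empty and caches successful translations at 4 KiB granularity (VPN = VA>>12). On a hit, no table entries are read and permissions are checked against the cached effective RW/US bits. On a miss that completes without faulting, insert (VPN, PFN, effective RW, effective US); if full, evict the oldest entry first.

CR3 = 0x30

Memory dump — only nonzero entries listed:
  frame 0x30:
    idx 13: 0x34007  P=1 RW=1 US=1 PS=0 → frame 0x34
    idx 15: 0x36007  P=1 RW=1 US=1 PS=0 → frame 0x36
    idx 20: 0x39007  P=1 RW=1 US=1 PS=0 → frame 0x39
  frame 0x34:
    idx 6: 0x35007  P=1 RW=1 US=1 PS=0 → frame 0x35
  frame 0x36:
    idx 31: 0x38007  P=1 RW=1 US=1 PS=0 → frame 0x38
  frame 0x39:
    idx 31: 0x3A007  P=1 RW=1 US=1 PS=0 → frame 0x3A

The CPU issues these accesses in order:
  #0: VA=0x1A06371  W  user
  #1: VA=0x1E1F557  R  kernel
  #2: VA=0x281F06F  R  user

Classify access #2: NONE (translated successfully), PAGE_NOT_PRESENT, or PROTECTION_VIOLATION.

Walk each access:
#0 VA=0x1A06371 (w,user):
  [0] read 0x30 idx=13: raw=0x34007 flags P=1 W=1 U=1 S=0
  [1] read 0x34 idx=6: raw=0x35007 flags P=1 W=1 U=1 S=0
  → PA=0x35371  (2 entries read)
#1 VA=0x1E1F557 (r,kernel):
  [0] read 0x30 idx=15: raw=0x36007 flags P=1 W=1 U=1 S=0
  [1] read 0x36 idx=31: raw=0x38007 flags P=1 W=1 U=1 S=0
  → PA=0x38557  (2 entries read)
#2 VA=0x281F06F (r,user):
  [0] read 0x30 idx=20: raw=0x39007 flags P=1 W=1 U=1 S=0
  [1] read 0x39 idx=31: raw=0x3A007 flags P=1 W=1 U=1 S=0
  → PA=0x3A06F  (2 entries read)

Access #2 fault: NONE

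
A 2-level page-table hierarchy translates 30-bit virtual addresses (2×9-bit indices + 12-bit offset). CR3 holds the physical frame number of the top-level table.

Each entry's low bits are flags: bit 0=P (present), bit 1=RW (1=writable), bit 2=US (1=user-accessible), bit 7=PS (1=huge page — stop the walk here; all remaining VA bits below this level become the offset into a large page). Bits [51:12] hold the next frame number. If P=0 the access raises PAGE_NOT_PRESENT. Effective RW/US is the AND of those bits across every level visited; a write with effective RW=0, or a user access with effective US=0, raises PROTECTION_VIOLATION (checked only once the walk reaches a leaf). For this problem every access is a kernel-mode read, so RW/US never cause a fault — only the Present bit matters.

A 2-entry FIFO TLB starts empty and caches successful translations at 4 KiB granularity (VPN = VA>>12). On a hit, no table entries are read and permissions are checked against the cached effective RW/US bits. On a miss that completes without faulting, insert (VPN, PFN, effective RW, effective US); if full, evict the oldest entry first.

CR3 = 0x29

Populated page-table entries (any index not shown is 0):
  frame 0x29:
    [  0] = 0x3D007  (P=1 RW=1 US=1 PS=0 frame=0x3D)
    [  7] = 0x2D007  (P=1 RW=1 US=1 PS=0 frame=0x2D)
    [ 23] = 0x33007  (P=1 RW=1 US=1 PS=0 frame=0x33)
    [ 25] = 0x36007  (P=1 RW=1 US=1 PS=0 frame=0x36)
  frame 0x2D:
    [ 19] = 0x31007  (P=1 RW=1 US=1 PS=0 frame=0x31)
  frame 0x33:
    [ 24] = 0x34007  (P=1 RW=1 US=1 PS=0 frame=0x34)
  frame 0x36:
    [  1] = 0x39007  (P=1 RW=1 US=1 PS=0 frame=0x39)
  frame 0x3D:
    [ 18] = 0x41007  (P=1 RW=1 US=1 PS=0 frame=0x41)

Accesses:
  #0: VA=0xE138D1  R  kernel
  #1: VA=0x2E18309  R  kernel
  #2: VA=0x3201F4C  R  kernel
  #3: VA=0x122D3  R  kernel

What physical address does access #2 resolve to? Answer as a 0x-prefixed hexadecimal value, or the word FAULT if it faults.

Walk each access:
#0 VA=0xE138D1 (r,kernel):
  [0] read 0x29 idx=7: raw=0x2D007 flags P=1 W=1 U=1 S=0
  [1] read 0x2D idx=19: raw=0x31007 flags P=1 W=1 U=1 S=0
  ⇒ phys 0x318D1  [2 reads]
#1 VA=0x2E18309 (r,kernel):
  [0] read 0x29 idx=23: raw=0x33007 flags P=1 W=1 U=1 S=0
  [1] read 0x33 idx=24: raw=0x34007 flags P=1 W=1 U=1 S=0
  ⇒ phys 0x34309  [2 reads]
#2 VA=0x3201F4C (r,kernel):
  [0] read 0x29 idx=25: raw=0x36007 flags P=1 W=1 U=1 S=0
  [1] read 0x36 idx=1: raw=0x39007 flags P=1 W=1 U=1 S=0
  ⇒ phys 0x39F4C  [2 reads]
#3 VA=0x122D3 (r,kernel):
  [0] read 0x29 idx=0: raw=0x3D007 flags P=1 W=1 U=1 S=0
  [1] read 0x3D idx=18: raw=0x41007 flags P=1 W=1 U=1 S=0
  ⇒ phys 0x412D3  [2 reads]

Access #2 PA: 0x39F4C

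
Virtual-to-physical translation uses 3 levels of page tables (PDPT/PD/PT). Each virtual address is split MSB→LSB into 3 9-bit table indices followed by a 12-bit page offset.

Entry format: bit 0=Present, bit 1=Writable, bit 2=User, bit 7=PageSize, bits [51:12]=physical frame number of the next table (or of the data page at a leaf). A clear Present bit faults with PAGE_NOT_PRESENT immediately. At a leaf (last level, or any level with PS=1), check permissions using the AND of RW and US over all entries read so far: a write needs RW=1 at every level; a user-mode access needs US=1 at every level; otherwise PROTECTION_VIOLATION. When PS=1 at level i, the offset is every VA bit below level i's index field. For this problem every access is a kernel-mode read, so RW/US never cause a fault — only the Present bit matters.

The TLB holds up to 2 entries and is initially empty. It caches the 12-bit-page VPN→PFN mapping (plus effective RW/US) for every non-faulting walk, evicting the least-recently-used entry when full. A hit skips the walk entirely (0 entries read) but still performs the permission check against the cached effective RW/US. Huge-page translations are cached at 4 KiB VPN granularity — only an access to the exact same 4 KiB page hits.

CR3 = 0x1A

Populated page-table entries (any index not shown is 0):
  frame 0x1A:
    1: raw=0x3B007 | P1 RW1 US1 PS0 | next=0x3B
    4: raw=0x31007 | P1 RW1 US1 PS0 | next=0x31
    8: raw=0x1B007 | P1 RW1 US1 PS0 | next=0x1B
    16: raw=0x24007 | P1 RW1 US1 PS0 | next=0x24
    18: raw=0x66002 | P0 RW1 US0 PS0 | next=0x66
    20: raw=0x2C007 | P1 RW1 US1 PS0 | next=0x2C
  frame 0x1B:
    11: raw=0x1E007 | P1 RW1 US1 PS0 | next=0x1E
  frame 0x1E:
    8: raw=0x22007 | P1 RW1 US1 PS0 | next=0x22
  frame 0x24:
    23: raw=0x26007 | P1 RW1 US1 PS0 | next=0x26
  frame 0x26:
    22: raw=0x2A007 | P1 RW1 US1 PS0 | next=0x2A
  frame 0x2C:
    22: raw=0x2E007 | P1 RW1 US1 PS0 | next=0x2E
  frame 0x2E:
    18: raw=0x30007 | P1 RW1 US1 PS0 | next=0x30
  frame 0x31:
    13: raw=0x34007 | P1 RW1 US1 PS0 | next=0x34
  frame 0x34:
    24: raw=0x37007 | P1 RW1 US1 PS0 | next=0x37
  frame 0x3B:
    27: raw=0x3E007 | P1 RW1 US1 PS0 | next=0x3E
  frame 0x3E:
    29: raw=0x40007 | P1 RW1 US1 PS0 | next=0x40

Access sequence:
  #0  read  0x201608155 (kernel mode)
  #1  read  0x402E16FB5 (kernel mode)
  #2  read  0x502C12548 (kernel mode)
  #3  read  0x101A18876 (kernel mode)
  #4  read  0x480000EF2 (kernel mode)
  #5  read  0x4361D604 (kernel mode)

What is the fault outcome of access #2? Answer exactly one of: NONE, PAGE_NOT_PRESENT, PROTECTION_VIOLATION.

Walk each access:
#0 VA=0x201608155 (r,kernel):
  [0] read 0x1A idx=8: raw=0x1B007 flags P=1 W=1 U=1 S=0
  [1] read 0x1B idx=11: raw=0x1E007 flags P=1 W=1 U=1 S=0
  [2] read 0x1E idx=8: raw=0x22007 flags P=1 W=1 U=1 S=0
  → PA=0x22155  (3 entries read)
#1 VA=0x402E16FB5 (r,kernel):
  [0] read 0x1A idx=16: raw=0x24007 flags P=1 W=1 U=1 S=0
  [1] read 0x24 idx=23: raw=0x26007 flags P=1 W=1 U=1 S=0
  [2] read 0x26 idx=22: raw=0x2A007 flags P=1 W=1 U=1 S=0
  → PA=0x2AFB5  (3 entries read)
#2 VA=0x502C12548 (r,kernel):
  [0] read 0x1A idx=20: raw=0x2C007 flags P=1 W=1 U=1 S=0
  [1] read 0x2C idx=22: raw=0x2E007 flags P=1 W=1 U=1 S=0
  [2] read 0x2E idx=18: raw=0x30007 flags P=1 W=1 U=1 S=0
  → PA=0x30548  (3 entries read)
#3 VA=0x101A18876 (r,kernel):
  [0] read 0x1A idx=4: raw=0x31007 flags P=1 W=1 U=1 S=0
  [1] read 0x31 idx=13: raw=0x34007 flags P=1 W=1 U=1 S=0
  [2] read 0x34 idx=24: raw=0x37007 flags P=1 W=1 U=1 S=0
  → PA=0x37876  (3 entries read)
#4 VA=0x480000EF2 (r,kernel):
  [0] read 0x1A idx=18: raw=0x66002 flags P=0 W=1 U=0 S=0
  ✗ PAGE_NOT_PRESENT  [1 reads]
#5 VA=0x4361D604 (r,kernel):
  [0] read 0x1A idx=1: raw=0x3B007 flags P=1 W=1 U=1 S=0
  [1] read 0x3B idx=27: raw=0x3E007 flags P=1 W=1 U=1 S=0
  [2] read 0x3E idx=29: raw=0x40007 flags P=1 W=1 U=1 S=0
  → PA=0x40604  (3 entries read)

Access #2 fault: NONE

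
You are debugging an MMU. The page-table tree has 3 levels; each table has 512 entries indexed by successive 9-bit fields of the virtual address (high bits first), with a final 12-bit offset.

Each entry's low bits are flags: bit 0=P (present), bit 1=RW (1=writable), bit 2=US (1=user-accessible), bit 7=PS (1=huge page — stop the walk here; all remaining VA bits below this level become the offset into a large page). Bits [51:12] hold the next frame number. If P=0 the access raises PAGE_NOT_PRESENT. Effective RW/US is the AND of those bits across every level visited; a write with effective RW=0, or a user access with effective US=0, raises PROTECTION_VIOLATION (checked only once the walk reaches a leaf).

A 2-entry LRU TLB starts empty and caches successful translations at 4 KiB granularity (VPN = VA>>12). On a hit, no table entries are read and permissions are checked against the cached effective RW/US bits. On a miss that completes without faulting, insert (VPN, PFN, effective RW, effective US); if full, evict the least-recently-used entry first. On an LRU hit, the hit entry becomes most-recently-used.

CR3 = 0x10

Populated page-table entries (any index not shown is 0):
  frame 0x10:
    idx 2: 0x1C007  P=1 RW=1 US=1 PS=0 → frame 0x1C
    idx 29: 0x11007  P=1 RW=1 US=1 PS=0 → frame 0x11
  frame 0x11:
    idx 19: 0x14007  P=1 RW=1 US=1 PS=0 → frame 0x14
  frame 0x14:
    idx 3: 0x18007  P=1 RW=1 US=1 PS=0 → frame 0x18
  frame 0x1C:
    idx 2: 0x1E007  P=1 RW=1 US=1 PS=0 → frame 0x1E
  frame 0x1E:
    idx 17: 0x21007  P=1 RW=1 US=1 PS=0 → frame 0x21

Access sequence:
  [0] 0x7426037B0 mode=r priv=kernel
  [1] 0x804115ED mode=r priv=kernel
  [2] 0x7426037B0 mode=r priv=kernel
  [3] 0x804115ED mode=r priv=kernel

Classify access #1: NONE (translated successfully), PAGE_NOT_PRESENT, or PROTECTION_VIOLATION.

Per-access translation:
#0 VA=0x7426037B0 (r,kernel):
  L0 @0x10[29] → 0x11007  P=1,RW=1,US=1,PS=0
  L1 @0x11[19] → 0x14007  P=1,RW=1,US=1,PS=0
  L2 @0x14[3] → 0x18007  P=1,RW=1,US=1,PS=0
  ✓ 0x187B0  — 3 lookups
#1 VA=0x804115ED (r,kernel):
  L0 @0x10[2] → 0x1C007  P=1,RW=1,US=1,PS=0
  L1 @0x1C[2] → 0x1E007  P=1,RW=1,US=1,PS=0
  L2 @0x1E[17] → 0x21007  P=1,RW=1,US=1,PS=0
  ✓ 0x215ED  — 3 lookups
#2 VA=0x7426037B0 (r,kernel):
  TLB hit vpn=0x742603 → PA=0x187B0
#3 VA=0x804115ED (r,kernel):
  TLB hit vpn=0x80411 → PA=0x215ED

Access #1 fault: NONE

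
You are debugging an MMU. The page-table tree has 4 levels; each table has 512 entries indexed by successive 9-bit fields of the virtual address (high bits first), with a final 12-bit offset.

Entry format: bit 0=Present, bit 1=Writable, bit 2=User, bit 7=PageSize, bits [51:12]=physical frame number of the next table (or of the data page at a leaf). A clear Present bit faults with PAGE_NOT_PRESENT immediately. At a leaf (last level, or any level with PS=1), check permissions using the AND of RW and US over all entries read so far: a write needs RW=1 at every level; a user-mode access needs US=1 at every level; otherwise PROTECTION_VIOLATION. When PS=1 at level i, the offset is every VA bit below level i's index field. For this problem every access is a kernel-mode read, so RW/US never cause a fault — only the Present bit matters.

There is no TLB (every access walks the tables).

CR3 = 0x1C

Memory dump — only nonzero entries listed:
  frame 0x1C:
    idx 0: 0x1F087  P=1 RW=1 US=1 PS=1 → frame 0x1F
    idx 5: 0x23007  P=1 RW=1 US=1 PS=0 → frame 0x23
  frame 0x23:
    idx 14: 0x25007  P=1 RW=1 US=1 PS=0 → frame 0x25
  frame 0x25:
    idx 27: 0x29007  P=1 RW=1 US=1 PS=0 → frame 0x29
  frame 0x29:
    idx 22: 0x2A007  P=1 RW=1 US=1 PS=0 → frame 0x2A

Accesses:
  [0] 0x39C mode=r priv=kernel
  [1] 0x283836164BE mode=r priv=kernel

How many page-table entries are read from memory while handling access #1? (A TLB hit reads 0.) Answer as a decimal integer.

Per-access translation:
#0 VA=0x39C (r,kernel):
  [0] read 0x1C idx=0: raw=0x1F087 flags P=1 W=1 U=1 S=1
  → PA=0x1F39C (huge @L0)  (1 entries read)
#1 VA=0x283836164BE (r,kernel):
  [0] read 0x1C idx=5: raw=0x23007 flags P=1 W=1 U=1 S=0
  [1] read 0x23 idx=14: raw=0x25007 flags P=1 W=1 U=1 S=0
  [2] read 0x25 idx=27: raw=0x29007 flags P=1 W=1 U=1 S=0
  [3] read 0x29 idx=22: raw=0x2A007 flags P=1 W=1 U=1 S=0
  → PA=0x2A4BE  (4 entries read)

Entries read for #1: 4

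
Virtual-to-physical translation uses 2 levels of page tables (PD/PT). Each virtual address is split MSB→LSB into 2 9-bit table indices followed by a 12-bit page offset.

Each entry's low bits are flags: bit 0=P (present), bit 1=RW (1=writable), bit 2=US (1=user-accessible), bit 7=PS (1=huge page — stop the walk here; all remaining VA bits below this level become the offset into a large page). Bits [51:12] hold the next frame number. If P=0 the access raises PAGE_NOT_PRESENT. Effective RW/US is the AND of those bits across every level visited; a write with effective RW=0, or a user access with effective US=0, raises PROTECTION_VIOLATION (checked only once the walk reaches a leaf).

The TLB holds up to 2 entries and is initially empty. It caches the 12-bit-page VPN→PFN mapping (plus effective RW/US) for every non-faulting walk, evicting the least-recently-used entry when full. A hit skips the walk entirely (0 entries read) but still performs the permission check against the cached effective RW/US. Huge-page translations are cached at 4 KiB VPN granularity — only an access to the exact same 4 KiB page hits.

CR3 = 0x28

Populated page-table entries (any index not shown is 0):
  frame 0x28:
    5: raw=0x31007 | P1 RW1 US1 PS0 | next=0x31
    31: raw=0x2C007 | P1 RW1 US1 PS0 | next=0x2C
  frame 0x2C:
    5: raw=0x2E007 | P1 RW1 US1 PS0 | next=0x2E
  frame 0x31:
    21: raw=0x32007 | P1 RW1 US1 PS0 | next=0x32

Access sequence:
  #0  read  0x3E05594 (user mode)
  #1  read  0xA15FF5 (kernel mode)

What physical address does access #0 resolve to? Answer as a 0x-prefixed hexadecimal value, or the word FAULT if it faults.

Walk each access:
#0 VA=0x3E05594 (r,user):
  L0 @0x28[31] → 0x2C007  P=1,RW=1,US=1,PS=0
  L1 @0x2C[5] → 0x2E007  P=1,RW=1,US=1,PS=0
  ✓ 0x2E594  — 2 lookups
#1 VA=0xA15FF5 (r,kernel):
  L0 @0x28[5] → 0x31007  P=1,RW=1,US=1,PS=0
  L1 @0x31[21] → 0x32007  P=1,RW=1,US=1,PS=0
  ✓ 0x32FF5  — 2 lookups

Access #0 PA: 0x2E594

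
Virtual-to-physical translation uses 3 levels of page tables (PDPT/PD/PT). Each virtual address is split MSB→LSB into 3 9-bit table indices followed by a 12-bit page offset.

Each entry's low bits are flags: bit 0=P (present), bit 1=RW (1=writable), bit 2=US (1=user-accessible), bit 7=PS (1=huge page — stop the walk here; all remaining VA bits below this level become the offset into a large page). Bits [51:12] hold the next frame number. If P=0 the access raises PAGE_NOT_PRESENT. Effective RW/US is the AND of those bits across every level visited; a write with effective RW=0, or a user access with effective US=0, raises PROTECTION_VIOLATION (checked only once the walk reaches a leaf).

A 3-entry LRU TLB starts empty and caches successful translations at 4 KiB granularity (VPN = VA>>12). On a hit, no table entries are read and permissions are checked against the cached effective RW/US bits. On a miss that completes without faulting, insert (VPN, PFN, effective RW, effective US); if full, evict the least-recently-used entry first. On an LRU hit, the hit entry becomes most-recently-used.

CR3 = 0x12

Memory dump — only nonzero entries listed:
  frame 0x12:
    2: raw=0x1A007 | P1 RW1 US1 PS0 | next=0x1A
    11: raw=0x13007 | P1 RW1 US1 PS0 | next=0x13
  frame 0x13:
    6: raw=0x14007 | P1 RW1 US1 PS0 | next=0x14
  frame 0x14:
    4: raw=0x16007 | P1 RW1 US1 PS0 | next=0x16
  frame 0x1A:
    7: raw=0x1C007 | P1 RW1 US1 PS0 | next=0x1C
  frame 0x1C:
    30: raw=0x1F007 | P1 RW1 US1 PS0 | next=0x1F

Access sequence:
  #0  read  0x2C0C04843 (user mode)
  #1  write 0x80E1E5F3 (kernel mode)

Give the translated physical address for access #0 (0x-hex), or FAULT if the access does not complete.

Trace:
#0 VA=0x2C0C04843 (r,user):
  L0 @0x12[11] → 0x13007  P=1,RW=1,US=1,PS=0
  L1 @0x13[6] → 0x14007  P=1,RW=1,US=1,PS=0
  L2 @0x14[4] → 0x16007  P=1,RW=1,US=1,PS=0
  → PA=0x16843  (3 entries read)
#1 VA=0x80E1E5F3 (w,kernel):
  L0 @0x12[2] → 0x1A007  P=1,RW=1,US=1,PS=0
  L1 @0x1A[7] → 0x1C007  P=1,RW=1,US=1,PS=0
  L2 @0x1C[30] → 0x1F007  P=1,RW=1,US=1,PS=0
  → PA=0x1F5F3  (3 entries read)

Access #0 PA: 0x16843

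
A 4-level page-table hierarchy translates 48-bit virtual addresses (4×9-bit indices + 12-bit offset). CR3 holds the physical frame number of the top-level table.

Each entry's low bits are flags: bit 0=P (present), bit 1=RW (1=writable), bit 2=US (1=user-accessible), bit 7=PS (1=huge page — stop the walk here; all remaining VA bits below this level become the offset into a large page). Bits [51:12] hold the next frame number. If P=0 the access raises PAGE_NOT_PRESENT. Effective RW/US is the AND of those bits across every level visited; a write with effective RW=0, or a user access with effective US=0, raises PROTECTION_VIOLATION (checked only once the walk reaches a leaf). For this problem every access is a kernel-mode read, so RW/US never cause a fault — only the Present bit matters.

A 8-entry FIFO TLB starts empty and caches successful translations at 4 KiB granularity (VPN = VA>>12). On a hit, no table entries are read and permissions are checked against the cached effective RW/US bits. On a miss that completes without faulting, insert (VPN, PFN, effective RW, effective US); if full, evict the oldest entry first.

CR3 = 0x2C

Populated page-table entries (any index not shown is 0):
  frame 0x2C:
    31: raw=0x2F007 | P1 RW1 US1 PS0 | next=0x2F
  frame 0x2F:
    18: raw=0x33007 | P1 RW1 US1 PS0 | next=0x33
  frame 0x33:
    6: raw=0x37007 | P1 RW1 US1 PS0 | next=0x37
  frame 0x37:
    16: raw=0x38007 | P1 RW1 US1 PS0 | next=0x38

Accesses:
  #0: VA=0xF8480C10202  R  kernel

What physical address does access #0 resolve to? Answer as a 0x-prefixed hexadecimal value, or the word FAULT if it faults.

Trace:
#0 VA=0xF8480C10202 (r,kernel):
  L0: frame=0x2C idx=31 entry=0x2F007 [P=1 RW=1 US=1 PS=0]
  L1: frame=0x2F idx=18 entry=0x33007 [P=1 RW=1 US=1 PS=0]
  L2: frame=0x33 idx=6 entry=0x37007 [P=1 RW=1 US=1 PS=0]
  L3: frame=0x37 idx=16 entry=0x38007 [P=1 RW=1 US=1 PS=0]
  → PA=0x38202  (4 entries read)

Access #0 PA: 0x38202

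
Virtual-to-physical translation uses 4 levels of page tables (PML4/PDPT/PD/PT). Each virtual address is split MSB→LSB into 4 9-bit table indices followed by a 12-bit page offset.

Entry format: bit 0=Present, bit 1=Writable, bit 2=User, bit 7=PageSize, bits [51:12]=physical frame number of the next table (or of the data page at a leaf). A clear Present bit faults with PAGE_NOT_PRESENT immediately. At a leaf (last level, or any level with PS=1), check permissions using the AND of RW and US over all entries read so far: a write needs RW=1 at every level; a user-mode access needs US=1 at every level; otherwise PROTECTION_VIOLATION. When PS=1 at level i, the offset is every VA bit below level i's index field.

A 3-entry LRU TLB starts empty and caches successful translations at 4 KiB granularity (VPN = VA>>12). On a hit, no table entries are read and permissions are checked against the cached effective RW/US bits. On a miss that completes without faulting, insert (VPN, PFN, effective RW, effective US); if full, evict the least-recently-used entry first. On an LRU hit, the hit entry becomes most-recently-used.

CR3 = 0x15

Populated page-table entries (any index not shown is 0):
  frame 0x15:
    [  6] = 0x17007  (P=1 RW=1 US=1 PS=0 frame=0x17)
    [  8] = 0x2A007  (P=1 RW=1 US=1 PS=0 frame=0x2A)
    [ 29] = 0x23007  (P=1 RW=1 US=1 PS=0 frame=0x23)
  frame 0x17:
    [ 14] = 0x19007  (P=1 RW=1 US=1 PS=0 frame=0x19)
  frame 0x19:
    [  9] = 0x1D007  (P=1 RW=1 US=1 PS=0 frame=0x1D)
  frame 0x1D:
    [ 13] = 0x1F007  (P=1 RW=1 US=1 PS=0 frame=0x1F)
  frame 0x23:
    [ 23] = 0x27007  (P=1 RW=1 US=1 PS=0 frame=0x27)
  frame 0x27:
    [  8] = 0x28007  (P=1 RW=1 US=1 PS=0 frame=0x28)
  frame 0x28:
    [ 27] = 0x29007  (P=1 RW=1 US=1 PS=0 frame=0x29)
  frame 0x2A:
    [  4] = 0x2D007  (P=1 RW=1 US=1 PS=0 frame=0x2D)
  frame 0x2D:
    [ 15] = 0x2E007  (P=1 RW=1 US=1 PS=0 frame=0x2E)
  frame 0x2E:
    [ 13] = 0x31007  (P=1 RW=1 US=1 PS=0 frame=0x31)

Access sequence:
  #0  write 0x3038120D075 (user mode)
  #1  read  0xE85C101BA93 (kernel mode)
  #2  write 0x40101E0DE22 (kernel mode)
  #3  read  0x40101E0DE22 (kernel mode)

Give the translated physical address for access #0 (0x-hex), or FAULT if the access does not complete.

Walk each access:
#0 VA=0x3038120D075 (w,user):
  [0] read 0x15 idx=6: raw=0x17007 flags P=1 W=1 U=1 S=0
  [1] read 0x17 idx=14: raw=0x19007 flags P=1 W=1 U=1 S=0
  [2] read 0x19 idx=9: raw=0x1D007 flags P=1 W=1 U=1 S=0
  [3] read 0x1D idx=13: raw=0x1F007 flags P=1 W=1 U=1 S=0
  ✓ 0x1F075  — 4 lookups
#1 VA=0xE85C101BA93 (r,kernel):
  [0] read 0x15 idx=29: raw=0x23007 flags P=1 W=1 U=1 S=0
  [1] read 0x23 idx=23: raw=0x27007 flags P=1 W=1 U=1 S=0
  [2] read 0x27 idx=8: raw=0x28007 flags P=1 W=1 U=1 S=0
  [3] read 0x28 idx=27: raw=0x29007 flags P=1 W=1 U=1 S=0
  ✓ 0x29A93  — 4 lookups
#2 VA=0x40101E0DE22 (w,kernel):
  [0] read 0x15 idx=8: raw=0x2A007 flags P=1 W=1 U=1 S=0
  [1] read 0x2A idx=4: raw=0x2D007 flags P=1 W=1 U=1 S=0
  [2] read 0x2D idx=15: raw=0x2E007 flags P=1 W=1 U=1 S=0
  [3] read 0x2E idx=13: raw=0x31007 flags P=1 W=1 U=1 S=0
  ✓ 0x31E22  — 4 lookups
#3 VA=0x40101E0DE22 (r,kernel):
  TLB hit vpn=0x40101E0D → PA=0x31E22

Access #0 PA: 0x1F075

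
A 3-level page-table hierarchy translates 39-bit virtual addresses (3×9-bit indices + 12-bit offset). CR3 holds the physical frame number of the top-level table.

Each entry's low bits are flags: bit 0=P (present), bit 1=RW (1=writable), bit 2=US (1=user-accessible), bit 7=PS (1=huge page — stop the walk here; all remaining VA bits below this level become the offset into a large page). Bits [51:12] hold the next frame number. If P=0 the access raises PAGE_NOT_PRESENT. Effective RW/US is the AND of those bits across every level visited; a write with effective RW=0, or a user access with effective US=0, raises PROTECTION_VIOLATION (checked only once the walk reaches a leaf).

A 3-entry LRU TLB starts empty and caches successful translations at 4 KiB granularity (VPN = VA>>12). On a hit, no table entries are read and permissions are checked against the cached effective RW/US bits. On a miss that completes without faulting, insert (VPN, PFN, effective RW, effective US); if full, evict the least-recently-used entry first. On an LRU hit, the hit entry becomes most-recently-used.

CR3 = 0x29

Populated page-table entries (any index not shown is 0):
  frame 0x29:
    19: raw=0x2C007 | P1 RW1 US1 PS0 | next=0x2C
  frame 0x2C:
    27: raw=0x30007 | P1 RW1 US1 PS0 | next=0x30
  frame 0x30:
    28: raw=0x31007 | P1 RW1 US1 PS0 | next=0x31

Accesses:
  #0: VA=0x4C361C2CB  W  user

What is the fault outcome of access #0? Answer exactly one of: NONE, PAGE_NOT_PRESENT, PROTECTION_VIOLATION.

Trace:
#0 VA=0x4C361C2CB (w,user):
  [0] read 0x29 idx=19: raw=0x2C007 flags P=1 W=1 U=1 S=0
  [1] read 0x2C idx=27: raw=0x30007 flags P=1 W=1 U=1 S=0
  [2] read 0x30 idx=28: raw=0x31007 flags P=1 W=1 U=1 S=0
  ⇒ phys 0x312CB  [3 reads]

Access #0 fault: NONE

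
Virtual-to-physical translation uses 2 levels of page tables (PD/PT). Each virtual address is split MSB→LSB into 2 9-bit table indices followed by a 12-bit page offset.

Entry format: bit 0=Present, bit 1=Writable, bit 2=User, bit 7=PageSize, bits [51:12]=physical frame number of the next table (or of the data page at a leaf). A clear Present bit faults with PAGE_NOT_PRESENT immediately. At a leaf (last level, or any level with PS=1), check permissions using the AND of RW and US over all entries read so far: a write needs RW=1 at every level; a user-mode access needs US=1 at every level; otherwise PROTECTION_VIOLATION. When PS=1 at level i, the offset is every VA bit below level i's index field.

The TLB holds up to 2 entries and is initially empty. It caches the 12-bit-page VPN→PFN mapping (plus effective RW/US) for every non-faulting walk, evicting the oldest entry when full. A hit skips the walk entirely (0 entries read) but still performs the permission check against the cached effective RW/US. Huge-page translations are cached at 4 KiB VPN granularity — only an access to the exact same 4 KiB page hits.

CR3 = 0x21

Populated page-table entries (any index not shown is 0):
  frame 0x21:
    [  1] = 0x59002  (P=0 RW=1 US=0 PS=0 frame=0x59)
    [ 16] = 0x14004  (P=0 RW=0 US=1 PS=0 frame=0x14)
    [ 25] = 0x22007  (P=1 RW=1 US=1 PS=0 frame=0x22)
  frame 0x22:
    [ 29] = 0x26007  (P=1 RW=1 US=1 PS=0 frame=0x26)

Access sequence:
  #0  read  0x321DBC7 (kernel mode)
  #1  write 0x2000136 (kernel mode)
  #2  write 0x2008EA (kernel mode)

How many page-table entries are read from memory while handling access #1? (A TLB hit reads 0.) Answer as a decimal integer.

Per-access translation:
#0 VA=0x321DBC7 (r,kernel):
  lvl0: tbl 0x21, slot 25 ⇒ 0x22007 (P1/RW1/US1/PS0)
  lvl1: tbl 0x22, slot 29 ⇒ 0x26007 (P1/RW1/US1/PS0)
  ✓ 0x26BC7  — 2 lookups
#1 VA=0x2000136 (w,kernel):
  lvl0: tbl 0x21, slot 16 ⇒ 0x14004 (P0/RW0/US1/PS0)
  ⇒ fault: PAGE_NOT_PRESENT  — 1 lookups
#2 VA=0x2008EA (w,kernel):
  lvl0: tbl 0x21, slot 1 ⇒ 0x59002 (P0/RW1/US0/PS0)
  ⇒ fault: PAGE_NOT_PRESENT  — 1 lookups

Entries read for #1: 1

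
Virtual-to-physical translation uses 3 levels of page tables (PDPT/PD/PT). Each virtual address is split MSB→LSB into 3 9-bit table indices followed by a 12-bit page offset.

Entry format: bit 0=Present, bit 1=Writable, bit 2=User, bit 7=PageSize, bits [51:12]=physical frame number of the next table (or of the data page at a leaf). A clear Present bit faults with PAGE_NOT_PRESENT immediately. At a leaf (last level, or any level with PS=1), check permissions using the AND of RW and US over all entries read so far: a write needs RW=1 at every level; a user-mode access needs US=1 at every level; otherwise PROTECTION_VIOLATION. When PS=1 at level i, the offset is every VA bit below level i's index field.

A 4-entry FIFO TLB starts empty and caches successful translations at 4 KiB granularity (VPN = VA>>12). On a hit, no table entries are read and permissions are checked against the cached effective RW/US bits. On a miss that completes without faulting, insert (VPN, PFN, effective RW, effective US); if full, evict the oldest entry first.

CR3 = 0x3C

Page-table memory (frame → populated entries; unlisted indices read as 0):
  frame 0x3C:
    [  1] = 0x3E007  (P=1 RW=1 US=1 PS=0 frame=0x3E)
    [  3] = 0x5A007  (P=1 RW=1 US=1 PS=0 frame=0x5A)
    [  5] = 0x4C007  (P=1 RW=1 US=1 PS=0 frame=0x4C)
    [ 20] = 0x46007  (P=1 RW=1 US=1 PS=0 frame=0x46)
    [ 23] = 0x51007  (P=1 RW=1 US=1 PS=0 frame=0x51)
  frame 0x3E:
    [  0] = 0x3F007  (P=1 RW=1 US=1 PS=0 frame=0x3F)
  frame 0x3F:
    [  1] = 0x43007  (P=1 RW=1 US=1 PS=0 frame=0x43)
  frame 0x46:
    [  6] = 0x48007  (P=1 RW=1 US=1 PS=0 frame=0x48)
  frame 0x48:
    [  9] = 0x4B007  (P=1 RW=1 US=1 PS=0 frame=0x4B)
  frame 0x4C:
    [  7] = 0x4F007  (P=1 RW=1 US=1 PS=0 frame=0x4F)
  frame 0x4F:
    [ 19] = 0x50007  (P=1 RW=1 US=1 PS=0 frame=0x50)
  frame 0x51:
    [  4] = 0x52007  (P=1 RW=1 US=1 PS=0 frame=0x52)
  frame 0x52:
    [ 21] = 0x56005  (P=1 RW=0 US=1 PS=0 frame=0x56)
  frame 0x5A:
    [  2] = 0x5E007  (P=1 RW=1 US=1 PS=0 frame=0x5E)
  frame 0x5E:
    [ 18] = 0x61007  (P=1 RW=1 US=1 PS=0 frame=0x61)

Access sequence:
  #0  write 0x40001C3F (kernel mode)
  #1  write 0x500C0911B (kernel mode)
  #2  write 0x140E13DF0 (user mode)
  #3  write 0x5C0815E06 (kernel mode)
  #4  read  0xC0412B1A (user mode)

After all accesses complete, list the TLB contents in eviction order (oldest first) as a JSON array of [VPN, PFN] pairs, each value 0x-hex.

Walk each access:
#0 VA=0x40001C3F (w,kernel):
  lvl0: tbl 0x3C, slot 1 ⇒ 0x3E007 (P1/RW1/US1/PS0)
  lvl1: tbl 0x3E, slot 0 ⇒ 0x3F007 (P1/RW1/US1/PS0)
  lvl2: tbl 0x3F, slot 1 ⇒ 0x43007 (P1/RW1/US1/PS0)
  → PA=0x43C3F  (3 entries read)
#1 VA=0x500C0911B (w,kernel):
  lvl0: tbl 0x3C, slot 20 ⇒ 0x46007 (P1/RW1/US1/PS0)
  lvl1: tbl 0x46, slot 6 ⇒ 0x48007 (P1/RW1/US1/PS0)
  lvl2: tbl 0x48, slot 9 ⇒ 0x4B007 (P1/RW1/US1/PS0)
  → PA=0x4B11B  (3 entries read)
#2 VA=0x140E13DF0 (w,user):
  lvl0: tbl 0x3C, slot 5 ⇒ 0x4C007 (P1/RW1/US1/PS0)
  lvl1: tbl 0x4C, slot 7 ⇒ 0x4F007 (P1/RW1/US1/PS0)
  lvl2: tbl 0x4F, slot 19 ⇒ 0x50007 (P1/RW1/US1/PS0)
  → PA=0x50DF0  (3 entries read)
#3 VA=0x5C0815E06 (w,kernel):
  lvl0: tbl 0x3C, slot 23 ⇒ 0x51007 (P1/RW1/US1/PS0)
  lvl1: tbl 0x51, slot 4 ⇒ 0x52007 (P1/RW1/US1/PS0)
  lvl2: tbl 0x52, slot 21 ⇒ 0x56005 (P1/RW0/US1/PS0)
  ⇒ fault: PROTECTION_VIOLATION  — 3 lookups
#4 VA=0xC0412B1A (r,user):
  lvl0: tbl 0x3C, slot 3 ⇒ 0x5A007 (P1/RW1/US1/PS0)
  lvl1: tbl 0x5A, slot 2 ⇒ 0x5E007 (P1/RW1/US1/PS0)
  lvl2: tbl 0x5E, slot 18 ⇒ 0x61007 (P1/RW1/US1/PS0)
  → PA=0x61B1A  (3 entries read)

TLB: [["0x40001", "0x43"], ["0x500C09", "0x4B"], ["0x140E13", "0x50"], ["0xC0412", "0x61"]]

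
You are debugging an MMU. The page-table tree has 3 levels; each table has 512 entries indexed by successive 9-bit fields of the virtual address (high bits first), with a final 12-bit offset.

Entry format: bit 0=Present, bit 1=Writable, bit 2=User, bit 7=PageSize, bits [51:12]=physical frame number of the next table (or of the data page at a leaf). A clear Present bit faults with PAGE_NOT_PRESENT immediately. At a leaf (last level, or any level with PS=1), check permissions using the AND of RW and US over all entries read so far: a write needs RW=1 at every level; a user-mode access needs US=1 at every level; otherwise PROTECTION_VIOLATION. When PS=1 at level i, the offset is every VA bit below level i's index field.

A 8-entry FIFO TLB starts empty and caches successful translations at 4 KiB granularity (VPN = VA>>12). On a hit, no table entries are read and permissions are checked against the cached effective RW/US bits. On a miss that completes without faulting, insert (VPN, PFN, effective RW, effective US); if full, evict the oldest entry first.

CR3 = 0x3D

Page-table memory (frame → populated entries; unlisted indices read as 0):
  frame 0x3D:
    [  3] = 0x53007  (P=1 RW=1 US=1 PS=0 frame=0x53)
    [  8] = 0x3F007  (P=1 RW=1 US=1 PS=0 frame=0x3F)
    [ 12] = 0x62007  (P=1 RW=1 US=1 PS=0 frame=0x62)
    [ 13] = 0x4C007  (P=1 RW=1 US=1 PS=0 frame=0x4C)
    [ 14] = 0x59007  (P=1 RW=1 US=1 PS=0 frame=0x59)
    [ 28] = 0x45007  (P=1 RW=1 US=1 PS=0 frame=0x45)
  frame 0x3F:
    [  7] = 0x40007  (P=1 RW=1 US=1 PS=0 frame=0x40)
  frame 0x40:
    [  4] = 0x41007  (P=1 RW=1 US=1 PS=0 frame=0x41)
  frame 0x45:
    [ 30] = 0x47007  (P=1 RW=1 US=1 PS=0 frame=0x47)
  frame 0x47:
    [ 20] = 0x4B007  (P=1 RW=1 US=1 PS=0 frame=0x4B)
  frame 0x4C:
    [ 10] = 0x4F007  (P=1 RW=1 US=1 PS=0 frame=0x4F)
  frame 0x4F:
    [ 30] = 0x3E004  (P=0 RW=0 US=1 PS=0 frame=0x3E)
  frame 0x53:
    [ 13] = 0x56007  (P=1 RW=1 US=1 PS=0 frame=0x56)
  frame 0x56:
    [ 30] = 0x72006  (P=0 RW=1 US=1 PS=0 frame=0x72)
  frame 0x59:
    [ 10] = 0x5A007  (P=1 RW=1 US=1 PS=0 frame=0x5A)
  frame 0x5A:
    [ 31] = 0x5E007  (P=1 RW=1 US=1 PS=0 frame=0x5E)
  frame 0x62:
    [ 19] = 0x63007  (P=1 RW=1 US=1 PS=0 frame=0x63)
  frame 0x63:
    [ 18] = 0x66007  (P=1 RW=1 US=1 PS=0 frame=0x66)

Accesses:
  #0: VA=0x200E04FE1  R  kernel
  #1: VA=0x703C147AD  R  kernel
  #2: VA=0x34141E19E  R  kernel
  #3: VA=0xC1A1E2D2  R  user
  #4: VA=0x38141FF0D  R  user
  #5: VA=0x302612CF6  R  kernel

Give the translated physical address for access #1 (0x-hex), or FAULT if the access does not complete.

Trace:
#0 VA=0x200E04FE1 (r,kernel):
  L0: frame=0x3D idx=8 entry=0x3F007 [P=1 RW=1 US=1 PS=0]
  L1: frame=0x3F idx=7 entry=0x40007 [P=1 RW=1 US=1 PS=0]
  L2: frame=0x40 idx=4 entry=0x41007 [P=1 RW=1 US=1 PS=0]
  ⇒ phys 0x41FE1  [3 reads]
#1 VA=0x703C147AD (r,kernel):
  L0: frame=0x3D idx=28 entry=0x45007 [P=1 RW=1 US=1 PS=0]
  L1: frame=0x45 idx=30 entry=0x47007 [P=1 RW=1 US=1 PS=0]
  L2: frame=0x47 idx=20 entry=0x4B007 [P=1 RW=1 US=1 PS=0]
  ⇒ phys 0x4B7AD  [3 reads]
#2 VA=0x34141E19E (r,kernel):
  L0: frame=0x3D idx=13 entry=0x4C007 [P=1 RW=1 US=1 PS=0]
  L1: frame=0x4C idx=10 entry=0x4F007 [P=1 RW=1 US=1 PS=0]
  L2: frame=0x4F idx=30 entry=0x3E004 [P=0 RW=0 US=1 PS=0]
  ⇒ fault: PAGE_NOT_PRESENT  — 3 lookups
#3 VA=0xC1A1E2D2 (r,user):
  L0: frame=0x3D idx=3 entry=0x53007 [P=1 RW=1 US=1 PS=0]
  L1: frame=0x53 idx=13 entry=0x56007 [P=1 RW=1 US=1 PS=0]
  L2: frame=0x56 idx=30 entry=0x72006 [P=0 RW=1 US=1 PS=0]
  ⇒ fault: PAGE_NOT_PRESENT  — 3 lookups
#4 VA=0x38141FF0D (r,user):
  L0: frame=0x3D idx=14 entry=0x59007 [P=1 RW=1 US=1 PS=0]
  L1: frame=0x59 idx=10 entry=0x5A007 [P=1 RW=1 US=1 PS=0]
  L2: frame=0x5A idx=31 entry=0x5E007 [P=1 RW=1 US=1 PS=0]
  ⇒ phys 0x5EF0D  [3 reads]
#5 VA=0x302612CF6 (r,kernel):
  L0: frame=0x3D idx=12 entry=0x62007 [P=1 RW=1 US=1 PS=0]
  L1: frame=0x62 idx=19 entry=0x63007 [P=1 RW=1 US=1 PS=0]
  L2: frame=0x63 idx=18 entry=0x66007 [P=1 RW=1 US=1 PS=0]
  ⇒ phys 0x66CF6  [3 reads]

Access #1 PA: 0x4B7AD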